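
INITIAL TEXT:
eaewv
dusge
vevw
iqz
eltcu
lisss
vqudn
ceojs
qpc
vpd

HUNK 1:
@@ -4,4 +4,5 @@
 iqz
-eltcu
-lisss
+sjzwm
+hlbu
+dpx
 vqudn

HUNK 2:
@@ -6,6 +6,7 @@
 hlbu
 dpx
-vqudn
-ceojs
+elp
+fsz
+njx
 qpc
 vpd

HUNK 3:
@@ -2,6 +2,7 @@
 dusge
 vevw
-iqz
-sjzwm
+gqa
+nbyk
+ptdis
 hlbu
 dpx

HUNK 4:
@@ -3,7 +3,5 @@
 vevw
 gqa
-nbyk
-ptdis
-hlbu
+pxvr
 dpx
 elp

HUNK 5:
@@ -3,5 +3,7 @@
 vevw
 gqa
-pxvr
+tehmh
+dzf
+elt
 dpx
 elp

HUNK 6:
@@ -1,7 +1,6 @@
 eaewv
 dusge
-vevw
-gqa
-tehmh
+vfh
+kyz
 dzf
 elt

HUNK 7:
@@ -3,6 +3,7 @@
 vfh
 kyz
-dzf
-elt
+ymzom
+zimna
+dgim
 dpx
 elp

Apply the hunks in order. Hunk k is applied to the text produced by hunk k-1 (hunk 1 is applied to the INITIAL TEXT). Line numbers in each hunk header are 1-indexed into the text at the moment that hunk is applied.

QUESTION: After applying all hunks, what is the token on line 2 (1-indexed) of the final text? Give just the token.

Answer: dusge

Derivation:
Hunk 1: at line 4 remove [eltcu,lisss] add [sjzwm,hlbu,dpx] -> 11 lines: eaewv dusge vevw iqz sjzwm hlbu dpx vqudn ceojs qpc vpd
Hunk 2: at line 6 remove [vqudn,ceojs] add [elp,fsz,njx] -> 12 lines: eaewv dusge vevw iqz sjzwm hlbu dpx elp fsz njx qpc vpd
Hunk 3: at line 2 remove [iqz,sjzwm] add [gqa,nbyk,ptdis] -> 13 lines: eaewv dusge vevw gqa nbyk ptdis hlbu dpx elp fsz njx qpc vpd
Hunk 4: at line 3 remove [nbyk,ptdis,hlbu] add [pxvr] -> 11 lines: eaewv dusge vevw gqa pxvr dpx elp fsz njx qpc vpd
Hunk 5: at line 3 remove [pxvr] add [tehmh,dzf,elt] -> 13 lines: eaewv dusge vevw gqa tehmh dzf elt dpx elp fsz njx qpc vpd
Hunk 6: at line 1 remove [vevw,gqa,tehmh] add [vfh,kyz] -> 12 lines: eaewv dusge vfh kyz dzf elt dpx elp fsz njx qpc vpd
Hunk 7: at line 3 remove [dzf,elt] add [ymzom,zimna,dgim] -> 13 lines: eaewv dusge vfh kyz ymzom zimna dgim dpx elp fsz njx qpc vpd
Final line 2: dusge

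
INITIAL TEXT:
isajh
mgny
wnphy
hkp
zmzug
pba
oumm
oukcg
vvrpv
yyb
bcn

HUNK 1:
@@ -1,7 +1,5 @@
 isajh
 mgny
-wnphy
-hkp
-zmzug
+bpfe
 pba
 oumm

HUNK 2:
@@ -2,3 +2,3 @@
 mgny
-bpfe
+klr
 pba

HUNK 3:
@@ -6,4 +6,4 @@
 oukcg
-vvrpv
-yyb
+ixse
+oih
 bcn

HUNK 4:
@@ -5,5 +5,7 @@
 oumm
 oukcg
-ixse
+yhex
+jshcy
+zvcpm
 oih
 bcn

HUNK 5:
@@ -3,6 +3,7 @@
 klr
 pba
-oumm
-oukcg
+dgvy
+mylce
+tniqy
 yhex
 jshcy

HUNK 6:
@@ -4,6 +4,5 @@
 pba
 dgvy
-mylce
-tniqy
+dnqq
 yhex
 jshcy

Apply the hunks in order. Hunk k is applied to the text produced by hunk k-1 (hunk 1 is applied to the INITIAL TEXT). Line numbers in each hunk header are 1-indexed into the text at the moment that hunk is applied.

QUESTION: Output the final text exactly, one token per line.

Hunk 1: at line 1 remove [wnphy,hkp,zmzug] add [bpfe] -> 9 lines: isajh mgny bpfe pba oumm oukcg vvrpv yyb bcn
Hunk 2: at line 2 remove [bpfe] add [klr] -> 9 lines: isajh mgny klr pba oumm oukcg vvrpv yyb bcn
Hunk 3: at line 6 remove [vvrpv,yyb] add [ixse,oih] -> 9 lines: isajh mgny klr pba oumm oukcg ixse oih bcn
Hunk 4: at line 5 remove [ixse] add [yhex,jshcy,zvcpm] -> 11 lines: isajh mgny klr pba oumm oukcg yhex jshcy zvcpm oih bcn
Hunk 5: at line 3 remove [oumm,oukcg] add [dgvy,mylce,tniqy] -> 12 lines: isajh mgny klr pba dgvy mylce tniqy yhex jshcy zvcpm oih bcn
Hunk 6: at line 4 remove [mylce,tniqy] add [dnqq] -> 11 lines: isajh mgny klr pba dgvy dnqq yhex jshcy zvcpm oih bcn

Answer: isajh
mgny
klr
pba
dgvy
dnqq
yhex
jshcy
zvcpm
oih
bcn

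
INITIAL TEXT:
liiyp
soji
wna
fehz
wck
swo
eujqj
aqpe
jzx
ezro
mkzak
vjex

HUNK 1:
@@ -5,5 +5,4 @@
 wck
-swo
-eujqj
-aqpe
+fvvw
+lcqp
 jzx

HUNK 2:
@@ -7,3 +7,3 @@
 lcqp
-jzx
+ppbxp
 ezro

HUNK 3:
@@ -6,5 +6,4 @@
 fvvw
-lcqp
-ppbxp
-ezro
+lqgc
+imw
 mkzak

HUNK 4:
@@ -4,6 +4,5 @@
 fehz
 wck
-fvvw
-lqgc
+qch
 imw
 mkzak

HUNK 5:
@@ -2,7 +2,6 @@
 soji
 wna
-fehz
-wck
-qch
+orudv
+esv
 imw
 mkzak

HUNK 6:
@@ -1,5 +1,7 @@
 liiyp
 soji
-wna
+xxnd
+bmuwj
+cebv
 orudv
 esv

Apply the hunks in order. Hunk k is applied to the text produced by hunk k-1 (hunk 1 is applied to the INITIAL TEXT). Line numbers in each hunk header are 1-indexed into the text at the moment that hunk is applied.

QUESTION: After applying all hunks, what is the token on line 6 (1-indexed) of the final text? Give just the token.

Hunk 1: at line 5 remove [swo,eujqj,aqpe] add [fvvw,lcqp] -> 11 lines: liiyp soji wna fehz wck fvvw lcqp jzx ezro mkzak vjex
Hunk 2: at line 7 remove [jzx] add [ppbxp] -> 11 lines: liiyp soji wna fehz wck fvvw lcqp ppbxp ezro mkzak vjex
Hunk 3: at line 6 remove [lcqp,ppbxp,ezro] add [lqgc,imw] -> 10 lines: liiyp soji wna fehz wck fvvw lqgc imw mkzak vjex
Hunk 4: at line 4 remove [fvvw,lqgc] add [qch] -> 9 lines: liiyp soji wna fehz wck qch imw mkzak vjex
Hunk 5: at line 2 remove [fehz,wck,qch] add [orudv,esv] -> 8 lines: liiyp soji wna orudv esv imw mkzak vjex
Hunk 6: at line 1 remove [wna] add [xxnd,bmuwj,cebv] -> 10 lines: liiyp soji xxnd bmuwj cebv orudv esv imw mkzak vjex
Final line 6: orudv

Answer: orudv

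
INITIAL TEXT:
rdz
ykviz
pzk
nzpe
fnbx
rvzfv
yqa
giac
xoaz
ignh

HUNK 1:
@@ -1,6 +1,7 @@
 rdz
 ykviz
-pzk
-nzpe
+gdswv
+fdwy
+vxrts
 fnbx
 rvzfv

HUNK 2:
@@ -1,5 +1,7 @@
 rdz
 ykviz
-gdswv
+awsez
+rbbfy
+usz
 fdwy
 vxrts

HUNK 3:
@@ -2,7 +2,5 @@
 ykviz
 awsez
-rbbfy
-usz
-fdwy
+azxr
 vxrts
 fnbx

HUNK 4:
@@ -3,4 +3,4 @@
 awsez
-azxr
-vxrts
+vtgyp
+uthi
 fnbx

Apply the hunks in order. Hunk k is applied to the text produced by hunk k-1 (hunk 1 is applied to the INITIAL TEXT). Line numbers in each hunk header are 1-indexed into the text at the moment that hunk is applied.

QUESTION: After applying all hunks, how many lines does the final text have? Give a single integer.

Hunk 1: at line 1 remove [pzk,nzpe] add [gdswv,fdwy,vxrts] -> 11 lines: rdz ykviz gdswv fdwy vxrts fnbx rvzfv yqa giac xoaz ignh
Hunk 2: at line 1 remove [gdswv] add [awsez,rbbfy,usz] -> 13 lines: rdz ykviz awsez rbbfy usz fdwy vxrts fnbx rvzfv yqa giac xoaz ignh
Hunk 3: at line 2 remove [rbbfy,usz,fdwy] add [azxr] -> 11 lines: rdz ykviz awsez azxr vxrts fnbx rvzfv yqa giac xoaz ignh
Hunk 4: at line 3 remove [azxr,vxrts] add [vtgyp,uthi] -> 11 lines: rdz ykviz awsez vtgyp uthi fnbx rvzfv yqa giac xoaz ignh
Final line count: 11

Answer: 11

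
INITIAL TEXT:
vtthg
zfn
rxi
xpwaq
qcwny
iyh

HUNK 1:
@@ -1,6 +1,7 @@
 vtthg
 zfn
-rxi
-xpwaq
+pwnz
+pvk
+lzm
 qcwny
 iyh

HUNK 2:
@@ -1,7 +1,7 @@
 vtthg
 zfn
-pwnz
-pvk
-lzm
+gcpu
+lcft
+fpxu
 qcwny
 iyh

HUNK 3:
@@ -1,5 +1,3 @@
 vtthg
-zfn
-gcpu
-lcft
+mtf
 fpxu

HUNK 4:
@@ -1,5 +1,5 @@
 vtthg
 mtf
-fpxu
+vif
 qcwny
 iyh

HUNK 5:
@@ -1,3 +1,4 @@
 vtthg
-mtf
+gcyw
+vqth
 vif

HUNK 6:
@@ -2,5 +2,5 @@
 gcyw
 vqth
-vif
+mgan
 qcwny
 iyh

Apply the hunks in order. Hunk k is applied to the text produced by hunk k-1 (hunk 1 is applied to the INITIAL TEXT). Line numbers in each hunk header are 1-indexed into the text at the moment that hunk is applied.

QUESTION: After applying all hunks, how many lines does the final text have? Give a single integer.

Hunk 1: at line 1 remove [rxi,xpwaq] add [pwnz,pvk,lzm] -> 7 lines: vtthg zfn pwnz pvk lzm qcwny iyh
Hunk 2: at line 1 remove [pwnz,pvk,lzm] add [gcpu,lcft,fpxu] -> 7 lines: vtthg zfn gcpu lcft fpxu qcwny iyh
Hunk 3: at line 1 remove [zfn,gcpu,lcft] add [mtf] -> 5 lines: vtthg mtf fpxu qcwny iyh
Hunk 4: at line 1 remove [fpxu] add [vif] -> 5 lines: vtthg mtf vif qcwny iyh
Hunk 5: at line 1 remove [mtf] add [gcyw,vqth] -> 6 lines: vtthg gcyw vqth vif qcwny iyh
Hunk 6: at line 2 remove [vif] add [mgan] -> 6 lines: vtthg gcyw vqth mgan qcwny iyh
Final line count: 6

Answer: 6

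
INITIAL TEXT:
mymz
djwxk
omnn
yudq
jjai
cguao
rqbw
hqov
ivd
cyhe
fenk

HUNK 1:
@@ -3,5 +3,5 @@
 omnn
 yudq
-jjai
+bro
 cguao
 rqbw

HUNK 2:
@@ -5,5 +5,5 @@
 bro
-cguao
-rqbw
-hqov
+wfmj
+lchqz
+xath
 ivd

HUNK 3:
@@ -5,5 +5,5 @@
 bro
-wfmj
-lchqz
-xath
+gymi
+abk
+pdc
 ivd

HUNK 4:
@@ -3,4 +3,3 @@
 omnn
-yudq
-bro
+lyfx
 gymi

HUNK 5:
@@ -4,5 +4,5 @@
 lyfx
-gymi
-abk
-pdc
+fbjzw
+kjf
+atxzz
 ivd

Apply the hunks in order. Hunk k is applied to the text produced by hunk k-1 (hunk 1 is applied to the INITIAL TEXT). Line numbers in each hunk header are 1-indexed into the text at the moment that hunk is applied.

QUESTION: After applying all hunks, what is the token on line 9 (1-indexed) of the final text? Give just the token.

Hunk 1: at line 3 remove [jjai] add [bro] -> 11 lines: mymz djwxk omnn yudq bro cguao rqbw hqov ivd cyhe fenk
Hunk 2: at line 5 remove [cguao,rqbw,hqov] add [wfmj,lchqz,xath] -> 11 lines: mymz djwxk omnn yudq bro wfmj lchqz xath ivd cyhe fenk
Hunk 3: at line 5 remove [wfmj,lchqz,xath] add [gymi,abk,pdc] -> 11 lines: mymz djwxk omnn yudq bro gymi abk pdc ivd cyhe fenk
Hunk 4: at line 3 remove [yudq,bro] add [lyfx] -> 10 lines: mymz djwxk omnn lyfx gymi abk pdc ivd cyhe fenk
Hunk 5: at line 4 remove [gymi,abk,pdc] add [fbjzw,kjf,atxzz] -> 10 lines: mymz djwxk omnn lyfx fbjzw kjf atxzz ivd cyhe fenk
Final line 9: cyhe

Answer: cyhe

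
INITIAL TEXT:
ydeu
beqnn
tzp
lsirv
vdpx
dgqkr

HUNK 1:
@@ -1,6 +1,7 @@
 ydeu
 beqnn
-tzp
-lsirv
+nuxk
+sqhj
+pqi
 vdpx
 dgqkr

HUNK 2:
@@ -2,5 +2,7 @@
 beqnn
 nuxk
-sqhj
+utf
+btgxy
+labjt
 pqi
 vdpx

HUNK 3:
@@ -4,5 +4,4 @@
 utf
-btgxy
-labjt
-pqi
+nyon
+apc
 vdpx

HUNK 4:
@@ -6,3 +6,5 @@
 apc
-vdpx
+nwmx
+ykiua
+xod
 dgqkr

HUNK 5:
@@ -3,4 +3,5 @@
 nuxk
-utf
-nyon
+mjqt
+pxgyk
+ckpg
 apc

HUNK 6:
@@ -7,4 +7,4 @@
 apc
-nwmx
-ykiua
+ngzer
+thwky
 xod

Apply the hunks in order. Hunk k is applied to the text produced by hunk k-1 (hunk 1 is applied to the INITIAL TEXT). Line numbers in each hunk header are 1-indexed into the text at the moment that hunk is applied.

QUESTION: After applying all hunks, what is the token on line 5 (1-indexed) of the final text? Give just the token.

Hunk 1: at line 1 remove [tzp,lsirv] add [nuxk,sqhj,pqi] -> 7 lines: ydeu beqnn nuxk sqhj pqi vdpx dgqkr
Hunk 2: at line 2 remove [sqhj] add [utf,btgxy,labjt] -> 9 lines: ydeu beqnn nuxk utf btgxy labjt pqi vdpx dgqkr
Hunk 3: at line 4 remove [btgxy,labjt,pqi] add [nyon,apc] -> 8 lines: ydeu beqnn nuxk utf nyon apc vdpx dgqkr
Hunk 4: at line 6 remove [vdpx] add [nwmx,ykiua,xod] -> 10 lines: ydeu beqnn nuxk utf nyon apc nwmx ykiua xod dgqkr
Hunk 5: at line 3 remove [utf,nyon] add [mjqt,pxgyk,ckpg] -> 11 lines: ydeu beqnn nuxk mjqt pxgyk ckpg apc nwmx ykiua xod dgqkr
Hunk 6: at line 7 remove [nwmx,ykiua] add [ngzer,thwky] -> 11 lines: ydeu beqnn nuxk mjqt pxgyk ckpg apc ngzer thwky xod dgqkr
Final line 5: pxgyk

Answer: pxgyk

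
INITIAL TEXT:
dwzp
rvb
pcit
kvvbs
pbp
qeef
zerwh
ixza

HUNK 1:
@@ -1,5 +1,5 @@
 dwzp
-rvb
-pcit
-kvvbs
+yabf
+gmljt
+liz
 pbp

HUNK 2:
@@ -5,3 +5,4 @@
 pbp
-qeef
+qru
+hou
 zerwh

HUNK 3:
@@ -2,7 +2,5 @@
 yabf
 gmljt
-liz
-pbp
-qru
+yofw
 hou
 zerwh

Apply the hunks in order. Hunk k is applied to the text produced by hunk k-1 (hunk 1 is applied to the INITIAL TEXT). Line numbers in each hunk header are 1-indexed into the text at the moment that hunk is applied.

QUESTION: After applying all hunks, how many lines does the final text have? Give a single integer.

Hunk 1: at line 1 remove [rvb,pcit,kvvbs] add [yabf,gmljt,liz] -> 8 lines: dwzp yabf gmljt liz pbp qeef zerwh ixza
Hunk 2: at line 5 remove [qeef] add [qru,hou] -> 9 lines: dwzp yabf gmljt liz pbp qru hou zerwh ixza
Hunk 3: at line 2 remove [liz,pbp,qru] add [yofw] -> 7 lines: dwzp yabf gmljt yofw hou zerwh ixza
Final line count: 7

Answer: 7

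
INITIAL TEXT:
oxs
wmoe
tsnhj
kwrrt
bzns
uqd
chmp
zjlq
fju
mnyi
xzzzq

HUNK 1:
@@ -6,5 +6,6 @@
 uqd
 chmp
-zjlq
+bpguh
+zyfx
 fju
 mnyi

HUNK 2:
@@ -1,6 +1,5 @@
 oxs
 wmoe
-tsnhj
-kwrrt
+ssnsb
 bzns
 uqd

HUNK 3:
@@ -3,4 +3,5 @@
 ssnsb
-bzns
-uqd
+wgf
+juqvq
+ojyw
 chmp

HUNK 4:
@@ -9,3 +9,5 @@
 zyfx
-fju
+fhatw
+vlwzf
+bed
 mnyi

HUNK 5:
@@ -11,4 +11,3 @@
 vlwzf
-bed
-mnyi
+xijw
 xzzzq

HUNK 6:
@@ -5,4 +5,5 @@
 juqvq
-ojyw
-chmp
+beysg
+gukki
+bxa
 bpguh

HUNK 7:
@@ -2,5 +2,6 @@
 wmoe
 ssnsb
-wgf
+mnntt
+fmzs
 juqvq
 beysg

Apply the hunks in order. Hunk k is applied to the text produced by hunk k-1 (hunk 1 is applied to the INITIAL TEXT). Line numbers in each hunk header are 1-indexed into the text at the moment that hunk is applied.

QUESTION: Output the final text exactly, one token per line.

Answer: oxs
wmoe
ssnsb
mnntt
fmzs
juqvq
beysg
gukki
bxa
bpguh
zyfx
fhatw
vlwzf
xijw
xzzzq

Derivation:
Hunk 1: at line 6 remove [zjlq] add [bpguh,zyfx] -> 12 lines: oxs wmoe tsnhj kwrrt bzns uqd chmp bpguh zyfx fju mnyi xzzzq
Hunk 2: at line 1 remove [tsnhj,kwrrt] add [ssnsb] -> 11 lines: oxs wmoe ssnsb bzns uqd chmp bpguh zyfx fju mnyi xzzzq
Hunk 3: at line 3 remove [bzns,uqd] add [wgf,juqvq,ojyw] -> 12 lines: oxs wmoe ssnsb wgf juqvq ojyw chmp bpguh zyfx fju mnyi xzzzq
Hunk 4: at line 9 remove [fju] add [fhatw,vlwzf,bed] -> 14 lines: oxs wmoe ssnsb wgf juqvq ojyw chmp bpguh zyfx fhatw vlwzf bed mnyi xzzzq
Hunk 5: at line 11 remove [bed,mnyi] add [xijw] -> 13 lines: oxs wmoe ssnsb wgf juqvq ojyw chmp bpguh zyfx fhatw vlwzf xijw xzzzq
Hunk 6: at line 5 remove [ojyw,chmp] add [beysg,gukki,bxa] -> 14 lines: oxs wmoe ssnsb wgf juqvq beysg gukki bxa bpguh zyfx fhatw vlwzf xijw xzzzq
Hunk 7: at line 2 remove [wgf] add [mnntt,fmzs] -> 15 lines: oxs wmoe ssnsb mnntt fmzs juqvq beysg gukki bxa bpguh zyfx fhatw vlwzf xijw xzzzq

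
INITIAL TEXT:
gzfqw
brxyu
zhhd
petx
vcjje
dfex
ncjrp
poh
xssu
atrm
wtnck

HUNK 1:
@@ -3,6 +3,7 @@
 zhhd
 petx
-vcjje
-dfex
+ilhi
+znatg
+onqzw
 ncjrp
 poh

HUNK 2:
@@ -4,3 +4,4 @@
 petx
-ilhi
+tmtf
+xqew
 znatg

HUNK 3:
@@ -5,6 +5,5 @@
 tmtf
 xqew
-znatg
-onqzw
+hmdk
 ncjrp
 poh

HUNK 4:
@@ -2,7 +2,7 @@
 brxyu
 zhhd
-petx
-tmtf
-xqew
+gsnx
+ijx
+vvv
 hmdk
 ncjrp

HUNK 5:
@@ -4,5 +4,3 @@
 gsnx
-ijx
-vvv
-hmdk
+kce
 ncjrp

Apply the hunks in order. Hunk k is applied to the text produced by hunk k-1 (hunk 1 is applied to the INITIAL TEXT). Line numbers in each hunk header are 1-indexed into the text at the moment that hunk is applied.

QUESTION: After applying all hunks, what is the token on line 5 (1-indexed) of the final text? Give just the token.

Hunk 1: at line 3 remove [vcjje,dfex] add [ilhi,znatg,onqzw] -> 12 lines: gzfqw brxyu zhhd petx ilhi znatg onqzw ncjrp poh xssu atrm wtnck
Hunk 2: at line 4 remove [ilhi] add [tmtf,xqew] -> 13 lines: gzfqw brxyu zhhd petx tmtf xqew znatg onqzw ncjrp poh xssu atrm wtnck
Hunk 3: at line 5 remove [znatg,onqzw] add [hmdk] -> 12 lines: gzfqw brxyu zhhd petx tmtf xqew hmdk ncjrp poh xssu atrm wtnck
Hunk 4: at line 2 remove [petx,tmtf,xqew] add [gsnx,ijx,vvv] -> 12 lines: gzfqw brxyu zhhd gsnx ijx vvv hmdk ncjrp poh xssu atrm wtnck
Hunk 5: at line 4 remove [ijx,vvv,hmdk] add [kce] -> 10 lines: gzfqw brxyu zhhd gsnx kce ncjrp poh xssu atrm wtnck
Final line 5: kce

Answer: kce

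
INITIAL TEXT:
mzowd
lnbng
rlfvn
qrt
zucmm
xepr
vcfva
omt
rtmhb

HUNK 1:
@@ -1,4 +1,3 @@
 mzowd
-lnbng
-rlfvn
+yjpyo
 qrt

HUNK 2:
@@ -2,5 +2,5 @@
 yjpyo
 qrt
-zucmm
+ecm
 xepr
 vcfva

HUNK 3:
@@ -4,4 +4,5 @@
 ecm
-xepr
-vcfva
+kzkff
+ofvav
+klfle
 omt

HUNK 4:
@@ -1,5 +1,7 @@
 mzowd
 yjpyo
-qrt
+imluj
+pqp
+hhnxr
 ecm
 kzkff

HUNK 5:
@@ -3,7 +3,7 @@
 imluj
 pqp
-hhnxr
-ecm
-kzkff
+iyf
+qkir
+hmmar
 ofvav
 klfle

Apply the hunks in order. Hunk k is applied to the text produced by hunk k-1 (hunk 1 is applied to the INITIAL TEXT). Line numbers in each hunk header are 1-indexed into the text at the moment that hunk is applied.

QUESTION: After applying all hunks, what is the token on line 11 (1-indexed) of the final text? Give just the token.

Answer: rtmhb

Derivation:
Hunk 1: at line 1 remove [lnbng,rlfvn] add [yjpyo] -> 8 lines: mzowd yjpyo qrt zucmm xepr vcfva omt rtmhb
Hunk 2: at line 2 remove [zucmm] add [ecm] -> 8 lines: mzowd yjpyo qrt ecm xepr vcfva omt rtmhb
Hunk 3: at line 4 remove [xepr,vcfva] add [kzkff,ofvav,klfle] -> 9 lines: mzowd yjpyo qrt ecm kzkff ofvav klfle omt rtmhb
Hunk 4: at line 1 remove [qrt] add [imluj,pqp,hhnxr] -> 11 lines: mzowd yjpyo imluj pqp hhnxr ecm kzkff ofvav klfle omt rtmhb
Hunk 5: at line 3 remove [hhnxr,ecm,kzkff] add [iyf,qkir,hmmar] -> 11 lines: mzowd yjpyo imluj pqp iyf qkir hmmar ofvav klfle omt rtmhb
Final line 11: rtmhb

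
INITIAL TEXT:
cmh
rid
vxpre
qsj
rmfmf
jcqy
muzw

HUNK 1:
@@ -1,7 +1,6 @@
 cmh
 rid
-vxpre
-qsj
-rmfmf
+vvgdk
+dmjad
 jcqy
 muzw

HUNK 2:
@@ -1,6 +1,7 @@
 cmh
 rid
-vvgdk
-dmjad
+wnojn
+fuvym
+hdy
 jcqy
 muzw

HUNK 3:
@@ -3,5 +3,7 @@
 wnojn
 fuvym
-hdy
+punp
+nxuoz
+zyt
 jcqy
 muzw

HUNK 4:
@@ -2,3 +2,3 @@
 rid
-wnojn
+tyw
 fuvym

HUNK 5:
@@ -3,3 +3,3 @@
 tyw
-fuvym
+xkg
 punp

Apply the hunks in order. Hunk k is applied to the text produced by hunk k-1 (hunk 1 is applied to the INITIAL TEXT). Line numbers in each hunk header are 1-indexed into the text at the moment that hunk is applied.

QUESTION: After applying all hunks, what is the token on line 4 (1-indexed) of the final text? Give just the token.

Hunk 1: at line 1 remove [vxpre,qsj,rmfmf] add [vvgdk,dmjad] -> 6 lines: cmh rid vvgdk dmjad jcqy muzw
Hunk 2: at line 1 remove [vvgdk,dmjad] add [wnojn,fuvym,hdy] -> 7 lines: cmh rid wnojn fuvym hdy jcqy muzw
Hunk 3: at line 3 remove [hdy] add [punp,nxuoz,zyt] -> 9 lines: cmh rid wnojn fuvym punp nxuoz zyt jcqy muzw
Hunk 4: at line 2 remove [wnojn] add [tyw] -> 9 lines: cmh rid tyw fuvym punp nxuoz zyt jcqy muzw
Hunk 5: at line 3 remove [fuvym] add [xkg] -> 9 lines: cmh rid tyw xkg punp nxuoz zyt jcqy muzw
Final line 4: xkg

Answer: xkg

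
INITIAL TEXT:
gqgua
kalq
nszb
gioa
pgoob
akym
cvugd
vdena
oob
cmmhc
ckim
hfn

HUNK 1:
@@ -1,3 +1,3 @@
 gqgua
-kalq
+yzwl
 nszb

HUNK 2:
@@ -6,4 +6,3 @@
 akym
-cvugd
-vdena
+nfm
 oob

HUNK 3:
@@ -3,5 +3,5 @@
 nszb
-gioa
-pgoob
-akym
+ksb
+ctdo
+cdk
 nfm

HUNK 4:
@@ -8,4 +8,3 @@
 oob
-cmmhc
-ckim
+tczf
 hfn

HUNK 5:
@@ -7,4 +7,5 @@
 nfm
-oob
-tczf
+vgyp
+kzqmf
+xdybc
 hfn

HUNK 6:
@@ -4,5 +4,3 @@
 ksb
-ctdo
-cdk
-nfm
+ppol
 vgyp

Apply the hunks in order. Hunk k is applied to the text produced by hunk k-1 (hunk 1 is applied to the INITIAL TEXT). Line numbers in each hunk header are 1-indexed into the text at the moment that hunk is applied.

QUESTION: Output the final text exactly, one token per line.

Answer: gqgua
yzwl
nszb
ksb
ppol
vgyp
kzqmf
xdybc
hfn

Derivation:
Hunk 1: at line 1 remove [kalq] add [yzwl] -> 12 lines: gqgua yzwl nszb gioa pgoob akym cvugd vdena oob cmmhc ckim hfn
Hunk 2: at line 6 remove [cvugd,vdena] add [nfm] -> 11 lines: gqgua yzwl nszb gioa pgoob akym nfm oob cmmhc ckim hfn
Hunk 3: at line 3 remove [gioa,pgoob,akym] add [ksb,ctdo,cdk] -> 11 lines: gqgua yzwl nszb ksb ctdo cdk nfm oob cmmhc ckim hfn
Hunk 4: at line 8 remove [cmmhc,ckim] add [tczf] -> 10 lines: gqgua yzwl nszb ksb ctdo cdk nfm oob tczf hfn
Hunk 5: at line 7 remove [oob,tczf] add [vgyp,kzqmf,xdybc] -> 11 lines: gqgua yzwl nszb ksb ctdo cdk nfm vgyp kzqmf xdybc hfn
Hunk 6: at line 4 remove [ctdo,cdk,nfm] add [ppol] -> 9 lines: gqgua yzwl nszb ksb ppol vgyp kzqmf xdybc hfn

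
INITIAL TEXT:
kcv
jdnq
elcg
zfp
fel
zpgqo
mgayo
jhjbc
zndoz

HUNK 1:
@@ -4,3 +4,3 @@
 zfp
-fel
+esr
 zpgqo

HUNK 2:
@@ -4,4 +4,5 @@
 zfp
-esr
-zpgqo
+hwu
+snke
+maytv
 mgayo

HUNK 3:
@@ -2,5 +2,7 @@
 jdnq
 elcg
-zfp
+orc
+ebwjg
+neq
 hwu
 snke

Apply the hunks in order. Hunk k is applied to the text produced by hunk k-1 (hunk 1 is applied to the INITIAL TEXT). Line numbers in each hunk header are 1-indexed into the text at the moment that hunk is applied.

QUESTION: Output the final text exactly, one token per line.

Answer: kcv
jdnq
elcg
orc
ebwjg
neq
hwu
snke
maytv
mgayo
jhjbc
zndoz

Derivation:
Hunk 1: at line 4 remove [fel] add [esr] -> 9 lines: kcv jdnq elcg zfp esr zpgqo mgayo jhjbc zndoz
Hunk 2: at line 4 remove [esr,zpgqo] add [hwu,snke,maytv] -> 10 lines: kcv jdnq elcg zfp hwu snke maytv mgayo jhjbc zndoz
Hunk 3: at line 2 remove [zfp] add [orc,ebwjg,neq] -> 12 lines: kcv jdnq elcg orc ebwjg neq hwu snke maytv mgayo jhjbc zndoz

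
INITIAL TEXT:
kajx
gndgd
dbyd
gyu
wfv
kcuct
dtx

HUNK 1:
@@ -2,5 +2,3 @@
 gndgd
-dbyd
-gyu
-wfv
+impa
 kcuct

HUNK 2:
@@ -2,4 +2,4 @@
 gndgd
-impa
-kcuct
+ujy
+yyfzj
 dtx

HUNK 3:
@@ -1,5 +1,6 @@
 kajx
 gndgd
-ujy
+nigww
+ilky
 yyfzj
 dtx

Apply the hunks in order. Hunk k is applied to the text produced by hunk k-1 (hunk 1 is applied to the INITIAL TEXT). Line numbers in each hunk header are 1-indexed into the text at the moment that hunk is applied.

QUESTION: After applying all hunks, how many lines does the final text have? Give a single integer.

Hunk 1: at line 2 remove [dbyd,gyu,wfv] add [impa] -> 5 lines: kajx gndgd impa kcuct dtx
Hunk 2: at line 2 remove [impa,kcuct] add [ujy,yyfzj] -> 5 lines: kajx gndgd ujy yyfzj dtx
Hunk 3: at line 1 remove [ujy] add [nigww,ilky] -> 6 lines: kajx gndgd nigww ilky yyfzj dtx
Final line count: 6

Answer: 6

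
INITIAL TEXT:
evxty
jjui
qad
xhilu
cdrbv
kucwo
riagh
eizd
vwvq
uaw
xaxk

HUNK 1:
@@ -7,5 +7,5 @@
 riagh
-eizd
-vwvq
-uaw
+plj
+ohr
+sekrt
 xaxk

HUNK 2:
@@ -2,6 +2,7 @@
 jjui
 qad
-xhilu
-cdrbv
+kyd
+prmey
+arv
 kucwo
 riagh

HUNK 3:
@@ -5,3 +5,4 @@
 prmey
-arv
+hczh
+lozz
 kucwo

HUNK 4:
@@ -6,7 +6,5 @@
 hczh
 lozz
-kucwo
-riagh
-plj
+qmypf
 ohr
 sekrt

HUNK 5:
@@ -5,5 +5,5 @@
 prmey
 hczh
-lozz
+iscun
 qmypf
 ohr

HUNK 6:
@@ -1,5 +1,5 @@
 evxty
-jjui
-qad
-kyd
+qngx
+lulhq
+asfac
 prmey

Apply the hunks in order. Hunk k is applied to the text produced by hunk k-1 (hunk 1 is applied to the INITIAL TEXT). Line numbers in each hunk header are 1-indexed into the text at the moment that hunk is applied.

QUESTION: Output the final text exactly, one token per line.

Answer: evxty
qngx
lulhq
asfac
prmey
hczh
iscun
qmypf
ohr
sekrt
xaxk

Derivation:
Hunk 1: at line 7 remove [eizd,vwvq,uaw] add [plj,ohr,sekrt] -> 11 lines: evxty jjui qad xhilu cdrbv kucwo riagh plj ohr sekrt xaxk
Hunk 2: at line 2 remove [xhilu,cdrbv] add [kyd,prmey,arv] -> 12 lines: evxty jjui qad kyd prmey arv kucwo riagh plj ohr sekrt xaxk
Hunk 3: at line 5 remove [arv] add [hczh,lozz] -> 13 lines: evxty jjui qad kyd prmey hczh lozz kucwo riagh plj ohr sekrt xaxk
Hunk 4: at line 6 remove [kucwo,riagh,plj] add [qmypf] -> 11 lines: evxty jjui qad kyd prmey hczh lozz qmypf ohr sekrt xaxk
Hunk 5: at line 5 remove [lozz] add [iscun] -> 11 lines: evxty jjui qad kyd prmey hczh iscun qmypf ohr sekrt xaxk
Hunk 6: at line 1 remove [jjui,qad,kyd] add [qngx,lulhq,asfac] -> 11 lines: evxty qngx lulhq asfac prmey hczh iscun qmypf ohr sekrt xaxk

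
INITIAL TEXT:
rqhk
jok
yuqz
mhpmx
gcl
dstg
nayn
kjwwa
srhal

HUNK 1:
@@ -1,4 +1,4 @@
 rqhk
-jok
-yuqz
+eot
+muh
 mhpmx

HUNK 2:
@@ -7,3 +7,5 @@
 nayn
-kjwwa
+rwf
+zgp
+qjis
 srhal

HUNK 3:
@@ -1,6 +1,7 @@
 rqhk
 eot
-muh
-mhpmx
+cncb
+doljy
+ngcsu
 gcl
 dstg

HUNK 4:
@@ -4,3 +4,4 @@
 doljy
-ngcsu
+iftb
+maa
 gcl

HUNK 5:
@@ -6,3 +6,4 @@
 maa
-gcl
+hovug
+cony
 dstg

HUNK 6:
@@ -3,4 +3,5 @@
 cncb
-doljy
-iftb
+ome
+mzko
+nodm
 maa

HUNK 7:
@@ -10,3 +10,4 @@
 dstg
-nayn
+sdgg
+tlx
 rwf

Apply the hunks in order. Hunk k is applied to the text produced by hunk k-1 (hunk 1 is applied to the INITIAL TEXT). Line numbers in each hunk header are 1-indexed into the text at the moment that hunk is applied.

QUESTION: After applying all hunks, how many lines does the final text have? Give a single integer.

Hunk 1: at line 1 remove [jok,yuqz] add [eot,muh] -> 9 lines: rqhk eot muh mhpmx gcl dstg nayn kjwwa srhal
Hunk 2: at line 7 remove [kjwwa] add [rwf,zgp,qjis] -> 11 lines: rqhk eot muh mhpmx gcl dstg nayn rwf zgp qjis srhal
Hunk 3: at line 1 remove [muh,mhpmx] add [cncb,doljy,ngcsu] -> 12 lines: rqhk eot cncb doljy ngcsu gcl dstg nayn rwf zgp qjis srhal
Hunk 4: at line 4 remove [ngcsu] add [iftb,maa] -> 13 lines: rqhk eot cncb doljy iftb maa gcl dstg nayn rwf zgp qjis srhal
Hunk 5: at line 6 remove [gcl] add [hovug,cony] -> 14 lines: rqhk eot cncb doljy iftb maa hovug cony dstg nayn rwf zgp qjis srhal
Hunk 6: at line 3 remove [doljy,iftb] add [ome,mzko,nodm] -> 15 lines: rqhk eot cncb ome mzko nodm maa hovug cony dstg nayn rwf zgp qjis srhal
Hunk 7: at line 10 remove [nayn] add [sdgg,tlx] -> 16 lines: rqhk eot cncb ome mzko nodm maa hovug cony dstg sdgg tlx rwf zgp qjis srhal
Final line count: 16

Answer: 16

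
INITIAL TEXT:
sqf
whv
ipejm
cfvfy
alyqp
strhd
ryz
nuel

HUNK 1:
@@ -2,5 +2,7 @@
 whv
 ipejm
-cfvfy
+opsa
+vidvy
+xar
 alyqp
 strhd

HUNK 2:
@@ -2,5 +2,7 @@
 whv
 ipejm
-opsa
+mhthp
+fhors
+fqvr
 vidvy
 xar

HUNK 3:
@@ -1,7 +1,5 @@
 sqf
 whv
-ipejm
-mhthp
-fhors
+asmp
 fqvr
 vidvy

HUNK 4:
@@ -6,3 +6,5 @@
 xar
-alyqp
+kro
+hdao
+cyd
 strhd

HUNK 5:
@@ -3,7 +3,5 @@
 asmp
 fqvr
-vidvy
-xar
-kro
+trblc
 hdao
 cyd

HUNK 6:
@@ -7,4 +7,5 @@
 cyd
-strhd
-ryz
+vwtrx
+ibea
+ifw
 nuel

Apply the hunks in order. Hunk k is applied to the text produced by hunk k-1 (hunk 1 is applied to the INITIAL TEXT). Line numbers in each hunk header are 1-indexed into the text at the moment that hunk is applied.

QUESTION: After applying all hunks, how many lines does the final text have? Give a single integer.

Hunk 1: at line 2 remove [cfvfy] add [opsa,vidvy,xar] -> 10 lines: sqf whv ipejm opsa vidvy xar alyqp strhd ryz nuel
Hunk 2: at line 2 remove [opsa] add [mhthp,fhors,fqvr] -> 12 lines: sqf whv ipejm mhthp fhors fqvr vidvy xar alyqp strhd ryz nuel
Hunk 3: at line 1 remove [ipejm,mhthp,fhors] add [asmp] -> 10 lines: sqf whv asmp fqvr vidvy xar alyqp strhd ryz nuel
Hunk 4: at line 6 remove [alyqp] add [kro,hdao,cyd] -> 12 lines: sqf whv asmp fqvr vidvy xar kro hdao cyd strhd ryz nuel
Hunk 5: at line 3 remove [vidvy,xar,kro] add [trblc] -> 10 lines: sqf whv asmp fqvr trblc hdao cyd strhd ryz nuel
Hunk 6: at line 7 remove [strhd,ryz] add [vwtrx,ibea,ifw] -> 11 lines: sqf whv asmp fqvr trblc hdao cyd vwtrx ibea ifw nuel
Final line count: 11

Answer: 11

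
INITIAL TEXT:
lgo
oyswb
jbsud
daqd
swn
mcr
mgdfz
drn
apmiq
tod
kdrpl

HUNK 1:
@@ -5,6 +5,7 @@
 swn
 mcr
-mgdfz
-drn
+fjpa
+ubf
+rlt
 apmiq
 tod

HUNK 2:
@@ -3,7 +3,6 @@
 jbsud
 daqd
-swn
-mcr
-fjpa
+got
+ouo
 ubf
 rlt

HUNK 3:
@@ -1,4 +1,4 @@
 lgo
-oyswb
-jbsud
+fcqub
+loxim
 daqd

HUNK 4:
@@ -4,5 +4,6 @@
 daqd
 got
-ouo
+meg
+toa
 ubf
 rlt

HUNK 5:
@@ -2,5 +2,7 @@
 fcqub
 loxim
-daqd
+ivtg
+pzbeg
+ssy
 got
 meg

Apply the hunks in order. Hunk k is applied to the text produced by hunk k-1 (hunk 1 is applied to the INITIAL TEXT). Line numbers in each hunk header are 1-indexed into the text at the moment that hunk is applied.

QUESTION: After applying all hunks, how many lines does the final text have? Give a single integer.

Answer: 14

Derivation:
Hunk 1: at line 5 remove [mgdfz,drn] add [fjpa,ubf,rlt] -> 12 lines: lgo oyswb jbsud daqd swn mcr fjpa ubf rlt apmiq tod kdrpl
Hunk 2: at line 3 remove [swn,mcr,fjpa] add [got,ouo] -> 11 lines: lgo oyswb jbsud daqd got ouo ubf rlt apmiq tod kdrpl
Hunk 3: at line 1 remove [oyswb,jbsud] add [fcqub,loxim] -> 11 lines: lgo fcqub loxim daqd got ouo ubf rlt apmiq tod kdrpl
Hunk 4: at line 4 remove [ouo] add [meg,toa] -> 12 lines: lgo fcqub loxim daqd got meg toa ubf rlt apmiq tod kdrpl
Hunk 5: at line 2 remove [daqd] add [ivtg,pzbeg,ssy] -> 14 lines: lgo fcqub loxim ivtg pzbeg ssy got meg toa ubf rlt apmiq tod kdrpl
Final line count: 14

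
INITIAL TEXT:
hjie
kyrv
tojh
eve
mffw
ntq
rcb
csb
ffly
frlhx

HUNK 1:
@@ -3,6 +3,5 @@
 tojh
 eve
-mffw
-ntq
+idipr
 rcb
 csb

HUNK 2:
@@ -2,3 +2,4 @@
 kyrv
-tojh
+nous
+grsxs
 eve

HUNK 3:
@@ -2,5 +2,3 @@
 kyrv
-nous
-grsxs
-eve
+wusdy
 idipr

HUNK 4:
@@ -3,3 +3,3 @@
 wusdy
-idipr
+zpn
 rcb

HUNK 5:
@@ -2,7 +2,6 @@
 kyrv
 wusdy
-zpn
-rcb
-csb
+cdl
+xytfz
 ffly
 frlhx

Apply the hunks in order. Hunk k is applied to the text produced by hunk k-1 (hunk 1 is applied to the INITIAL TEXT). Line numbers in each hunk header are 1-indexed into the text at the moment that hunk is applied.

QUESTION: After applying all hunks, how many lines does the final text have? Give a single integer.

Answer: 7

Derivation:
Hunk 1: at line 3 remove [mffw,ntq] add [idipr] -> 9 lines: hjie kyrv tojh eve idipr rcb csb ffly frlhx
Hunk 2: at line 2 remove [tojh] add [nous,grsxs] -> 10 lines: hjie kyrv nous grsxs eve idipr rcb csb ffly frlhx
Hunk 3: at line 2 remove [nous,grsxs,eve] add [wusdy] -> 8 lines: hjie kyrv wusdy idipr rcb csb ffly frlhx
Hunk 4: at line 3 remove [idipr] add [zpn] -> 8 lines: hjie kyrv wusdy zpn rcb csb ffly frlhx
Hunk 5: at line 2 remove [zpn,rcb,csb] add [cdl,xytfz] -> 7 lines: hjie kyrv wusdy cdl xytfz ffly frlhx
Final line count: 7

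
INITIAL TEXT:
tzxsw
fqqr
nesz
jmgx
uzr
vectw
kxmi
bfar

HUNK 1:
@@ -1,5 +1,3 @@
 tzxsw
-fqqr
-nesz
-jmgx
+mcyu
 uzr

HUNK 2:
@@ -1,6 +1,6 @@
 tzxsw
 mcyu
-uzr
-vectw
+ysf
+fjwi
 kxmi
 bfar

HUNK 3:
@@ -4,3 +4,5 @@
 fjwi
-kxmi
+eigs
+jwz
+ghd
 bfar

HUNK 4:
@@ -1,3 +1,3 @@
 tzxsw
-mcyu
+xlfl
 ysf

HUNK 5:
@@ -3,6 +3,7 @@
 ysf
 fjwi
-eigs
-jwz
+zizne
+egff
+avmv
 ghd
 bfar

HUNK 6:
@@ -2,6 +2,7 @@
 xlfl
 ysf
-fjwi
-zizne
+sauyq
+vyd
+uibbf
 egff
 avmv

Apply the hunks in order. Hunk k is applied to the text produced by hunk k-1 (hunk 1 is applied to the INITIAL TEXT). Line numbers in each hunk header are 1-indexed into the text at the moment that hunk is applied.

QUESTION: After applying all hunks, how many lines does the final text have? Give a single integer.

Hunk 1: at line 1 remove [fqqr,nesz,jmgx] add [mcyu] -> 6 lines: tzxsw mcyu uzr vectw kxmi bfar
Hunk 2: at line 1 remove [uzr,vectw] add [ysf,fjwi] -> 6 lines: tzxsw mcyu ysf fjwi kxmi bfar
Hunk 3: at line 4 remove [kxmi] add [eigs,jwz,ghd] -> 8 lines: tzxsw mcyu ysf fjwi eigs jwz ghd bfar
Hunk 4: at line 1 remove [mcyu] add [xlfl] -> 8 lines: tzxsw xlfl ysf fjwi eigs jwz ghd bfar
Hunk 5: at line 3 remove [eigs,jwz] add [zizne,egff,avmv] -> 9 lines: tzxsw xlfl ysf fjwi zizne egff avmv ghd bfar
Hunk 6: at line 2 remove [fjwi,zizne] add [sauyq,vyd,uibbf] -> 10 lines: tzxsw xlfl ysf sauyq vyd uibbf egff avmv ghd bfar
Final line count: 10

Answer: 10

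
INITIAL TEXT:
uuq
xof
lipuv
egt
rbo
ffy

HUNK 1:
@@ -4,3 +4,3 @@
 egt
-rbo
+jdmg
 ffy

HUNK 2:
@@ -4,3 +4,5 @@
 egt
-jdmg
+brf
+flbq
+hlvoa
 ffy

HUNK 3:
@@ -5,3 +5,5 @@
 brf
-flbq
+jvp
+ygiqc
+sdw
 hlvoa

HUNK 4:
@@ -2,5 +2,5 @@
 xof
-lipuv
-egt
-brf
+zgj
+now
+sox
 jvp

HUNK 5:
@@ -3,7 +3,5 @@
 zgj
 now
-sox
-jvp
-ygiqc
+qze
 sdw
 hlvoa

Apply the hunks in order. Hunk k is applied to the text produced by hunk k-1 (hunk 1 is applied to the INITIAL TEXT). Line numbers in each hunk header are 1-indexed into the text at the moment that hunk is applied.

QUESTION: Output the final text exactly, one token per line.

Hunk 1: at line 4 remove [rbo] add [jdmg] -> 6 lines: uuq xof lipuv egt jdmg ffy
Hunk 2: at line 4 remove [jdmg] add [brf,flbq,hlvoa] -> 8 lines: uuq xof lipuv egt brf flbq hlvoa ffy
Hunk 3: at line 5 remove [flbq] add [jvp,ygiqc,sdw] -> 10 lines: uuq xof lipuv egt brf jvp ygiqc sdw hlvoa ffy
Hunk 4: at line 2 remove [lipuv,egt,brf] add [zgj,now,sox] -> 10 lines: uuq xof zgj now sox jvp ygiqc sdw hlvoa ffy
Hunk 5: at line 3 remove [sox,jvp,ygiqc] add [qze] -> 8 lines: uuq xof zgj now qze sdw hlvoa ffy

Answer: uuq
xof
zgj
now
qze
sdw
hlvoa
ffy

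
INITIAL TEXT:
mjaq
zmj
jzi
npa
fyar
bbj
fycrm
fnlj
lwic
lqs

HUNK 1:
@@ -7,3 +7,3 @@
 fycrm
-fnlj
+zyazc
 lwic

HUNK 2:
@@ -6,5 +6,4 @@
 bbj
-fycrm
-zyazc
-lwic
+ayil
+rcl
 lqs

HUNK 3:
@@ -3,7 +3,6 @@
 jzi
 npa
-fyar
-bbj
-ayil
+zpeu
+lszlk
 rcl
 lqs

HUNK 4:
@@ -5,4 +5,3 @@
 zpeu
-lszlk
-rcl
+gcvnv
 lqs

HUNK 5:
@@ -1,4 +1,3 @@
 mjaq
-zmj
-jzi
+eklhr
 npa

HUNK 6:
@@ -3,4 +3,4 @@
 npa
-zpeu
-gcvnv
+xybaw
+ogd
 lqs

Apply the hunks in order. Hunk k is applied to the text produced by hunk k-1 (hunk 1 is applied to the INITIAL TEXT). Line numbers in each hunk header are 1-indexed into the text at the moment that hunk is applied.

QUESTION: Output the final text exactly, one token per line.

Hunk 1: at line 7 remove [fnlj] add [zyazc] -> 10 lines: mjaq zmj jzi npa fyar bbj fycrm zyazc lwic lqs
Hunk 2: at line 6 remove [fycrm,zyazc,lwic] add [ayil,rcl] -> 9 lines: mjaq zmj jzi npa fyar bbj ayil rcl lqs
Hunk 3: at line 3 remove [fyar,bbj,ayil] add [zpeu,lszlk] -> 8 lines: mjaq zmj jzi npa zpeu lszlk rcl lqs
Hunk 4: at line 5 remove [lszlk,rcl] add [gcvnv] -> 7 lines: mjaq zmj jzi npa zpeu gcvnv lqs
Hunk 5: at line 1 remove [zmj,jzi] add [eklhr] -> 6 lines: mjaq eklhr npa zpeu gcvnv lqs
Hunk 6: at line 3 remove [zpeu,gcvnv] add [xybaw,ogd] -> 6 lines: mjaq eklhr npa xybaw ogd lqs

Answer: mjaq
eklhr
npa
xybaw
ogd
lqs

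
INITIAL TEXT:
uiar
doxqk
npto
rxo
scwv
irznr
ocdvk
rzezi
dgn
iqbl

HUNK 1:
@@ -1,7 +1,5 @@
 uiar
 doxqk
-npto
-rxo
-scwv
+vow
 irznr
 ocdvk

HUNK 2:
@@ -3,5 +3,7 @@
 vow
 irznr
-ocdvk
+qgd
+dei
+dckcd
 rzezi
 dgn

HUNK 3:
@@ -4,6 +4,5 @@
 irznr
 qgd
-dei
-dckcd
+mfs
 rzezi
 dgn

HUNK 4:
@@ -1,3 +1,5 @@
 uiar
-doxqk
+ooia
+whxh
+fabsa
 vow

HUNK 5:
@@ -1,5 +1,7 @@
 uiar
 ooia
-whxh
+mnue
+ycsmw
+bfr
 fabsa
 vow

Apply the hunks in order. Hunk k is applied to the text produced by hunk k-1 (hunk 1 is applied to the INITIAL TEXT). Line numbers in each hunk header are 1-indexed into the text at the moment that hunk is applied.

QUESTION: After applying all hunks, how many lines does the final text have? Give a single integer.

Answer: 13

Derivation:
Hunk 1: at line 1 remove [npto,rxo,scwv] add [vow] -> 8 lines: uiar doxqk vow irznr ocdvk rzezi dgn iqbl
Hunk 2: at line 3 remove [ocdvk] add [qgd,dei,dckcd] -> 10 lines: uiar doxqk vow irznr qgd dei dckcd rzezi dgn iqbl
Hunk 3: at line 4 remove [dei,dckcd] add [mfs] -> 9 lines: uiar doxqk vow irznr qgd mfs rzezi dgn iqbl
Hunk 4: at line 1 remove [doxqk] add [ooia,whxh,fabsa] -> 11 lines: uiar ooia whxh fabsa vow irznr qgd mfs rzezi dgn iqbl
Hunk 5: at line 1 remove [whxh] add [mnue,ycsmw,bfr] -> 13 lines: uiar ooia mnue ycsmw bfr fabsa vow irznr qgd mfs rzezi dgn iqbl
Final line count: 13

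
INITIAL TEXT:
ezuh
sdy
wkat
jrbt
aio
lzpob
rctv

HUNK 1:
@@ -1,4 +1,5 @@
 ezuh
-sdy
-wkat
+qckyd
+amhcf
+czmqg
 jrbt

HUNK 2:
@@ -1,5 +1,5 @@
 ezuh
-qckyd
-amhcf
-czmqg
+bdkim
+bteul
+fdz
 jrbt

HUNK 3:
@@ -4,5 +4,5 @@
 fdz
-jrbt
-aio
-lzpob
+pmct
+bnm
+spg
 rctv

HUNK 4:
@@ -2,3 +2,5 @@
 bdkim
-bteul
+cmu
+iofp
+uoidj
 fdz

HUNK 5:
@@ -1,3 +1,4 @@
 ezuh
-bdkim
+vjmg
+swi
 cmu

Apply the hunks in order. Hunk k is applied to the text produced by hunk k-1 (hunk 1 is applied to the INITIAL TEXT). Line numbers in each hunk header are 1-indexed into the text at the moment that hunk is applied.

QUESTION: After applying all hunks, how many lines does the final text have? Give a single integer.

Hunk 1: at line 1 remove [sdy,wkat] add [qckyd,amhcf,czmqg] -> 8 lines: ezuh qckyd amhcf czmqg jrbt aio lzpob rctv
Hunk 2: at line 1 remove [qckyd,amhcf,czmqg] add [bdkim,bteul,fdz] -> 8 lines: ezuh bdkim bteul fdz jrbt aio lzpob rctv
Hunk 3: at line 4 remove [jrbt,aio,lzpob] add [pmct,bnm,spg] -> 8 lines: ezuh bdkim bteul fdz pmct bnm spg rctv
Hunk 4: at line 2 remove [bteul] add [cmu,iofp,uoidj] -> 10 lines: ezuh bdkim cmu iofp uoidj fdz pmct bnm spg rctv
Hunk 5: at line 1 remove [bdkim] add [vjmg,swi] -> 11 lines: ezuh vjmg swi cmu iofp uoidj fdz pmct bnm spg rctv
Final line count: 11

Answer: 11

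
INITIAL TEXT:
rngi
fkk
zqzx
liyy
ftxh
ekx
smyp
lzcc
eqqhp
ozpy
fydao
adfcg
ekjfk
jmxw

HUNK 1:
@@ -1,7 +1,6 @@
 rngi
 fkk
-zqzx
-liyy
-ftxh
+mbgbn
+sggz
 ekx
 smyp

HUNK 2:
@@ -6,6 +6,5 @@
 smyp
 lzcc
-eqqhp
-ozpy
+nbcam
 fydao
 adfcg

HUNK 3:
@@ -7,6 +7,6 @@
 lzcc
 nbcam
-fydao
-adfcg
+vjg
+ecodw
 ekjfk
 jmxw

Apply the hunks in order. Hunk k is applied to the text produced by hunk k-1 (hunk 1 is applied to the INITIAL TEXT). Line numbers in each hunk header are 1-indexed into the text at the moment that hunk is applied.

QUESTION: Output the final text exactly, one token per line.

Hunk 1: at line 1 remove [zqzx,liyy,ftxh] add [mbgbn,sggz] -> 13 lines: rngi fkk mbgbn sggz ekx smyp lzcc eqqhp ozpy fydao adfcg ekjfk jmxw
Hunk 2: at line 6 remove [eqqhp,ozpy] add [nbcam] -> 12 lines: rngi fkk mbgbn sggz ekx smyp lzcc nbcam fydao adfcg ekjfk jmxw
Hunk 3: at line 7 remove [fydao,adfcg] add [vjg,ecodw] -> 12 lines: rngi fkk mbgbn sggz ekx smyp lzcc nbcam vjg ecodw ekjfk jmxw

Answer: rngi
fkk
mbgbn
sggz
ekx
smyp
lzcc
nbcam
vjg
ecodw
ekjfk
jmxw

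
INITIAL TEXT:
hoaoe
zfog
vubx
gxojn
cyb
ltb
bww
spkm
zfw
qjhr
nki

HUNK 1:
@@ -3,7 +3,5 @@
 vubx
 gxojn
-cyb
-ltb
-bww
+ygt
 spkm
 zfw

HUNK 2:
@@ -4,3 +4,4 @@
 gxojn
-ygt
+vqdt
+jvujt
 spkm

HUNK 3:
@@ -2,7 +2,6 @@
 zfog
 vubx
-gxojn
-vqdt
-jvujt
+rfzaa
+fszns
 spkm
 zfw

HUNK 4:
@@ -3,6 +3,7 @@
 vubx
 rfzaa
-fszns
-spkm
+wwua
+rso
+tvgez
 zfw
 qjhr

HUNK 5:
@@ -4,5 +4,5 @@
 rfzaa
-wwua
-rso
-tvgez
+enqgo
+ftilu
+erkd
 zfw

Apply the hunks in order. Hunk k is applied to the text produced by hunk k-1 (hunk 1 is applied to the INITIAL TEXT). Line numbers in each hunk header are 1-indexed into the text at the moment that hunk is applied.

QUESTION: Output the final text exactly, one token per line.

Hunk 1: at line 3 remove [cyb,ltb,bww] add [ygt] -> 9 lines: hoaoe zfog vubx gxojn ygt spkm zfw qjhr nki
Hunk 2: at line 4 remove [ygt] add [vqdt,jvujt] -> 10 lines: hoaoe zfog vubx gxojn vqdt jvujt spkm zfw qjhr nki
Hunk 3: at line 2 remove [gxojn,vqdt,jvujt] add [rfzaa,fszns] -> 9 lines: hoaoe zfog vubx rfzaa fszns spkm zfw qjhr nki
Hunk 4: at line 3 remove [fszns,spkm] add [wwua,rso,tvgez] -> 10 lines: hoaoe zfog vubx rfzaa wwua rso tvgez zfw qjhr nki
Hunk 5: at line 4 remove [wwua,rso,tvgez] add [enqgo,ftilu,erkd] -> 10 lines: hoaoe zfog vubx rfzaa enqgo ftilu erkd zfw qjhr nki

Answer: hoaoe
zfog
vubx
rfzaa
enqgo
ftilu
erkd
zfw
qjhr
nki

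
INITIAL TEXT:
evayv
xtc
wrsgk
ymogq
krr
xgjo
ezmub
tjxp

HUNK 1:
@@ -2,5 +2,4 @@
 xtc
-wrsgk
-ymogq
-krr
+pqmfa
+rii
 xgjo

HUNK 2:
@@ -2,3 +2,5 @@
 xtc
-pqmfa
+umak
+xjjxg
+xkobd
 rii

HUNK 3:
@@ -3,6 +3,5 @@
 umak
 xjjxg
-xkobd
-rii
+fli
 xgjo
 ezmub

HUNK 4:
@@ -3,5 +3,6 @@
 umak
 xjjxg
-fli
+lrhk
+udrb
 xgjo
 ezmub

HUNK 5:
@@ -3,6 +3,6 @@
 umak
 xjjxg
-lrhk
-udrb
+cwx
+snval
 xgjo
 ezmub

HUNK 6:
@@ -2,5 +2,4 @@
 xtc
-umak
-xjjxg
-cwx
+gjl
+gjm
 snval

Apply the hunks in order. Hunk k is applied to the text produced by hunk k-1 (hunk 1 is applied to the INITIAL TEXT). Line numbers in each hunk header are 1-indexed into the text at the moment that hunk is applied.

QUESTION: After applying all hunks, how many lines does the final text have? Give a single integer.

Hunk 1: at line 2 remove [wrsgk,ymogq,krr] add [pqmfa,rii] -> 7 lines: evayv xtc pqmfa rii xgjo ezmub tjxp
Hunk 2: at line 2 remove [pqmfa] add [umak,xjjxg,xkobd] -> 9 lines: evayv xtc umak xjjxg xkobd rii xgjo ezmub tjxp
Hunk 3: at line 3 remove [xkobd,rii] add [fli] -> 8 lines: evayv xtc umak xjjxg fli xgjo ezmub tjxp
Hunk 4: at line 3 remove [fli] add [lrhk,udrb] -> 9 lines: evayv xtc umak xjjxg lrhk udrb xgjo ezmub tjxp
Hunk 5: at line 3 remove [lrhk,udrb] add [cwx,snval] -> 9 lines: evayv xtc umak xjjxg cwx snval xgjo ezmub tjxp
Hunk 6: at line 2 remove [umak,xjjxg,cwx] add [gjl,gjm] -> 8 lines: evayv xtc gjl gjm snval xgjo ezmub tjxp
Final line count: 8

Answer: 8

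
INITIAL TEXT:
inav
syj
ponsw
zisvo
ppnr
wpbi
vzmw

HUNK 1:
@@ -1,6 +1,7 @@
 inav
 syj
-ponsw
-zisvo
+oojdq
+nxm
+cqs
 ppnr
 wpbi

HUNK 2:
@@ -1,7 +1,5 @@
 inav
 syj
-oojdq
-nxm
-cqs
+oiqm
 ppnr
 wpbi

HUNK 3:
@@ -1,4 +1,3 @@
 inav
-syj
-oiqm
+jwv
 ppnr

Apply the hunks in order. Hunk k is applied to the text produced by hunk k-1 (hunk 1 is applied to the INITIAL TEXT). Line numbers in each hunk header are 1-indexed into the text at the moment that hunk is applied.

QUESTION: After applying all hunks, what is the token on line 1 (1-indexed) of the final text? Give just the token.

Answer: inav

Derivation:
Hunk 1: at line 1 remove [ponsw,zisvo] add [oojdq,nxm,cqs] -> 8 lines: inav syj oojdq nxm cqs ppnr wpbi vzmw
Hunk 2: at line 1 remove [oojdq,nxm,cqs] add [oiqm] -> 6 lines: inav syj oiqm ppnr wpbi vzmw
Hunk 3: at line 1 remove [syj,oiqm] add [jwv] -> 5 lines: inav jwv ppnr wpbi vzmw
Final line 1: inav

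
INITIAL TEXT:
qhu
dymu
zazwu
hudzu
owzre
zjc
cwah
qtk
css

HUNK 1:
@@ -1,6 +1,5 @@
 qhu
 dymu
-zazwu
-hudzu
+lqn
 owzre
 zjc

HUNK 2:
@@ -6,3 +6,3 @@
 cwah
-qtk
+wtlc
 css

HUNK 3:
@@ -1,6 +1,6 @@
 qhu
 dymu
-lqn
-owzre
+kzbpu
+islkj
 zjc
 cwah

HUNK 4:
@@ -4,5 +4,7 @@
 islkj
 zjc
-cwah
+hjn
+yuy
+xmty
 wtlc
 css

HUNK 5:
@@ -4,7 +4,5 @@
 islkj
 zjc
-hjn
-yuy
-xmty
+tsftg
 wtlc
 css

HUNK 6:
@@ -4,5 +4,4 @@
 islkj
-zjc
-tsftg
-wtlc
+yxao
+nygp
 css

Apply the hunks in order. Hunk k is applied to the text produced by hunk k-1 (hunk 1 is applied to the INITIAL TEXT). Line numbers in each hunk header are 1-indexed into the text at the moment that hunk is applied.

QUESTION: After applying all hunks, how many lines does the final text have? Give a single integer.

Answer: 7

Derivation:
Hunk 1: at line 1 remove [zazwu,hudzu] add [lqn] -> 8 lines: qhu dymu lqn owzre zjc cwah qtk css
Hunk 2: at line 6 remove [qtk] add [wtlc] -> 8 lines: qhu dymu lqn owzre zjc cwah wtlc css
Hunk 3: at line 1 remove [lqn,owzre] add [kzbpu,islkj] -> 8 lines: qhu dymu kzbpu islkj zjc cwah wtlc css
Hunk 4: at line 4 remove [cwah] add [hjn,yuy,xmty] -> 10 lines: qhu dymu kzbpu islkj zjc hjn yuy xmty wtlc css
Hunk 5: at line 4 remove [hjn,yuy,xmty] add [tsftg] -> 8 lines: qhu dymu kzbpu islkj zjc tsftg wtlc css
Hunk 6: at line 4 remove [zjc,tsftg,wtlc] add [yxao,nygp] -> 7 lines: qhu dymu kzbpu islkj yxao nygp css
Final line count: 7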